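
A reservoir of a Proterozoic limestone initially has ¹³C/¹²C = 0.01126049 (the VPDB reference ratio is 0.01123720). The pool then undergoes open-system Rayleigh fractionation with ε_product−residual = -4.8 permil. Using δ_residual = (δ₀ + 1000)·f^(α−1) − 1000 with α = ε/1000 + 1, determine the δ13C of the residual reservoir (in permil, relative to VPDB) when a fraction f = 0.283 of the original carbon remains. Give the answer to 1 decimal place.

8.2 permil

δ₀ = (0.01126049/0.01123720 − 1)×1000 = (1.002073 − 1)×1000 = 2.073 permil
α − 1 = ε/1000 = -0.0048
f^(α−1) = 0.283^(-0.0048) = 1.006077
δ_res = (2.073 + 1000) × 1.006077 − 1000 = 1008.163 − 1000 = 8.16 permil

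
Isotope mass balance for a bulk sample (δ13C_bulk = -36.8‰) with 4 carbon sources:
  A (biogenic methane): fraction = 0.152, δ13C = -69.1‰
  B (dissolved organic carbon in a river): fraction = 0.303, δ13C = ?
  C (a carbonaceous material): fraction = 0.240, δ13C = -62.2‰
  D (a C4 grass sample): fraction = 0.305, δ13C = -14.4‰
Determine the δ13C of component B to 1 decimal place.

-23.0‰

Isotope mass balance: δ_bulk = Σ fᵢ·δᵢ.
-36.8 = 0.152×(-69.1) + 0.303×δ_B + 0.240×(-62.2) + 0.305×(-14.4)
0.303·δ_B = -36.8 − (-29.823) = -6.977
δ_B = -6.977 / 0.303 = -23.03‰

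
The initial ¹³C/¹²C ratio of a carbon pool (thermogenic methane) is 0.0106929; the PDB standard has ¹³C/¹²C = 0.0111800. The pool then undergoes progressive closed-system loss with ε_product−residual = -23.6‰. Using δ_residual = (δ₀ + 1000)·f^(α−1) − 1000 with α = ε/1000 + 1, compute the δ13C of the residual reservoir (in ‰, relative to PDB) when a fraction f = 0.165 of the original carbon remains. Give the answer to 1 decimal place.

δ₀ = (0.0106929/0.0111800 − 1)×1000 = (0.956431 − 1)×1000 = -43.569‰
α − 1 = ε/1000 = -0.0236
f^(α−1) = 0.165^(-0.0236) = 1.043440
δ_res = (-43.569 + 1000) × 1.043440 − 1000 = 997.978 − 1000 = -2.02‰

-2.0‰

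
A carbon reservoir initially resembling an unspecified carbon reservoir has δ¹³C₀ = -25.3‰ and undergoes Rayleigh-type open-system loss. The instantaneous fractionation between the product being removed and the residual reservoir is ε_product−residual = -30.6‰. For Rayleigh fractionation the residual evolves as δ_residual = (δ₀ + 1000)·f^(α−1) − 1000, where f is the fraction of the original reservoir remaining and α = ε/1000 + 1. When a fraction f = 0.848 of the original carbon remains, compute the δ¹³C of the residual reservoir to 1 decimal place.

-20.4‰

Rayleigh residual: δ_res = (δ₀ + 1000)·f^(α−1) − 1000
α = ε/1000 + 1 = 0.96940, so α − 1 = -0.03060
f^(α−1) = 0.848^(-0.03060) = 1.005058
δ_res = (-25.3 + 1000) × 1.005058 − 1000 = 979.630 − 1000 = -20.37‰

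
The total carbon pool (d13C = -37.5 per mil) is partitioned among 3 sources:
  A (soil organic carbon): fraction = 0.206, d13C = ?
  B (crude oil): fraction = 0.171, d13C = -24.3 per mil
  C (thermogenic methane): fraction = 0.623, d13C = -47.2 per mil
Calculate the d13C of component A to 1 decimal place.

Isotope mass balance: δ_bulk = Σ fᵢ·δᵢ.
-37.5 = 0.206×δ_A + 0.171×(-24.3) + 0.623×(-47.2)
0.206·δ_A = -37.5 − (-33.561) = -3.939
δ_A = -3.939 / 0.206 = -19.12 per mil

-19.1 per mil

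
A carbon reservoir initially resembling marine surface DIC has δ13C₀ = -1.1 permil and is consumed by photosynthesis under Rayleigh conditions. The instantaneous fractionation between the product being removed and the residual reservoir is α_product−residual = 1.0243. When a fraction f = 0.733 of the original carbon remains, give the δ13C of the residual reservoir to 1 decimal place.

-8.6 permil

Rayleigh residual: δ_res = (δ₀ + 1000)·f^(α−1) − 1000
α − 1 = 0.02430
f^(α−1) = 0.733^(0.02430) = 0.992481
δ_res = (-1.1 + 1000) × 0.992481 − 1000 = 991.389 − 1000 = -8.61 permil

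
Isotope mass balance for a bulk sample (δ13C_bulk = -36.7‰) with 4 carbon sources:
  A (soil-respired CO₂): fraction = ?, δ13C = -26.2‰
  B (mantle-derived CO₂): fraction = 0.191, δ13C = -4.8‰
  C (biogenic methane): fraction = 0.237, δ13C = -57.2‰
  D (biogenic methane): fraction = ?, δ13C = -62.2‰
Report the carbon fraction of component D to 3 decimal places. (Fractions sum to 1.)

0.201

Let f_D and f_A be the unknown fractions; fractions sum to 1 so f_D + f_A = 0.572.
Mass balance: Σ fᵢ·δᵢ = δ_bulk ⇒ f_D·(-62.2) + f_A·(-26.2) = -36.7 − (-14.473) = -22.227
Substitute f_A = 0.572 − f_D:
f_D·(-62.2 − -26.2) = -22.227 − 0.572×(-26.2) = -7.240
f_D = -7.240 / -36.0 = 0.2011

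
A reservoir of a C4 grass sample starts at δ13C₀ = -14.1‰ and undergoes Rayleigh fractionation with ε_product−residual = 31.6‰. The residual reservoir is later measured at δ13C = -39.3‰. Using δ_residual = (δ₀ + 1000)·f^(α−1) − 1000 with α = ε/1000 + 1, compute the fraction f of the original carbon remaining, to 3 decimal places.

0.441

α − 1 = ε/1000 = 0.0316
(δ_res + 1000)/(δ₀ + 1000) = (-39.3 + 1000)/(-14.1 + 1000) = 960.7/985.9 = 0.974440
f = 0.974440^(1/0.0316) = exp(ln(0.974440)/0.0316) = exp(-0.02589/0.0316)
f = exp(-0.8194) = 0.4407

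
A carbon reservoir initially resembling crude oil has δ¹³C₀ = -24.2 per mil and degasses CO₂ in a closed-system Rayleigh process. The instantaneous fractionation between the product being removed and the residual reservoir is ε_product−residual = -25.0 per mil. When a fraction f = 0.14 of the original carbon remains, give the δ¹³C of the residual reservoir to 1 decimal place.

Rayleigh residual: δ_res = (δ₀ + 1000)·f^(α−1) − 1000
α = ε/1000 + 1 = 0.97500, so α − 1 = -0.02500
f^(α−1) = 0.14^(-0.02500) = 1.050381
δ_res = (-24.2 + 1000) × 1.050381 − 1000 = 1024.962 − 1000 = 24.96 per mil

25.0 per mil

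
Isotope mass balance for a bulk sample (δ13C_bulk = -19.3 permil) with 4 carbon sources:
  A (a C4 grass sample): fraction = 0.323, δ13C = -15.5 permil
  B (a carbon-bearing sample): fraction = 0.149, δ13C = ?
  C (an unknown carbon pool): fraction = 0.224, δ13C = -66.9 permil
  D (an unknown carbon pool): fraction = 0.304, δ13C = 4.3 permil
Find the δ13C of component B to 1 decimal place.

Isotope mass balance: δ_bulk = Σ fᵢ·δᵢ.
-19.3 = 0.323×(-15.5) + 0.149×δ_B + 0.224×(-66.9) + 0.304×(4.3)
0.149·δ_B = -19.3 − (-18.685) = -0.615
δ_B = -0.615 / 0.149 = -4.13 permil

-4.1 permil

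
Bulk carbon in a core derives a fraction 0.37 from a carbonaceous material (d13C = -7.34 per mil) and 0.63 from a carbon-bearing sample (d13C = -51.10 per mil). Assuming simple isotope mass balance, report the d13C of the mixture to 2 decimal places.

-34.91 per mil

δ_mix = f_A·δ_A + f_B·δ_B
δ_mix = 0.37 × (-7.34) + 0.63 × (-51.10)
δ_mix = -2.716 + -32.193 = -34.909 per mil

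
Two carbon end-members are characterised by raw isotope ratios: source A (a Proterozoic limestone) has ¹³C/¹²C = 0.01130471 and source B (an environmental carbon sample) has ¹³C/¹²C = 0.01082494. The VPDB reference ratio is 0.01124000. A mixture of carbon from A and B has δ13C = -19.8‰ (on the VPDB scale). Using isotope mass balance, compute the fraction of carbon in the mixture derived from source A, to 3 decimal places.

δ_A = (0.01130471/0.01124000 − 1)×1000 = (1.005757 − 1)×1000 = 5.757‰
δ_B = (0.01082494/0.01124000 − 1)×1000 = (0.963073 − 1)×1000 = -36.927‰
f_A = (δ_mix − δ_B)/(δ_A − δ_B) = (-19.8 − (-36.927))/(5.757 − (-36.927))
f_A = 17.127 / 42.684 = 0.4013

0.401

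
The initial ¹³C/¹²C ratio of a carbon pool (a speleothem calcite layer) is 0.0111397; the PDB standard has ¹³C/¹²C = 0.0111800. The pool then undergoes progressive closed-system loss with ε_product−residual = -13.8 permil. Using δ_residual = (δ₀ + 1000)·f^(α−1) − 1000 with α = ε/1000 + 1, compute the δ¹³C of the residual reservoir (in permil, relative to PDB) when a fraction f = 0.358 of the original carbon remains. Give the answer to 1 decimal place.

δ₀ = (0.0111397/0.0111800 − 1)×1000 = (0.996395 − 1)×1000 = -3.605 permil
α − 1 = ε/1000 = -0.0138
f^(α−1) = 0.358^(-0.0138) = 1.014277
δ_res = (-3.605 + 1000) × 1.014277 − 1000 = 1010.621 − 1000 = 10.62 permil

10.6 permil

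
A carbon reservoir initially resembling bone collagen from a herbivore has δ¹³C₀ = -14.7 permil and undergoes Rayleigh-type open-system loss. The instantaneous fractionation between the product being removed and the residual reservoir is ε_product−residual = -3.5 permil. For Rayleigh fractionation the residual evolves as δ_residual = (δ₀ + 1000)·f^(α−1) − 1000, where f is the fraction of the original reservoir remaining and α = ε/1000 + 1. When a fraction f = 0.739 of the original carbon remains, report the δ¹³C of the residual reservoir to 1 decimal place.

Rayleigh residual: δ_res = (δ₀ + 1000)·f^(α−1) − 1000
α = ε/1000 + 1 = 0.99650, so α − 1 = -0.00350
f^(α−1) = 0.739^(-0.00350) = 1.001059
δ_res = (-14.7 + 1000) × 1.001059 − 1000 = 986.344 − 1000 = -13.66 permil

-13.7 permil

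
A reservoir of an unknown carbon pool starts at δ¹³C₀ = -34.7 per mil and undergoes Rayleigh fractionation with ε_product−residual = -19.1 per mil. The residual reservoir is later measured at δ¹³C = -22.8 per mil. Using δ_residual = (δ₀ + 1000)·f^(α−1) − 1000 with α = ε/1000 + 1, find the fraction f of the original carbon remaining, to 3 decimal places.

0.527

α − 1 = ε/1000 = -0.0191
(δ_res + 1000)/(δ₀ + 1000) = (-22.8 + 1000)/(-34.7 + 1000) = 977.2/965.3 = 1.012328
f = 1.012328^(1/-0.0191) = exp(ln(1.012328)/-0.0191) = exp(0.01225/-0.0191)
f = exp(-0.6415) = 0.5265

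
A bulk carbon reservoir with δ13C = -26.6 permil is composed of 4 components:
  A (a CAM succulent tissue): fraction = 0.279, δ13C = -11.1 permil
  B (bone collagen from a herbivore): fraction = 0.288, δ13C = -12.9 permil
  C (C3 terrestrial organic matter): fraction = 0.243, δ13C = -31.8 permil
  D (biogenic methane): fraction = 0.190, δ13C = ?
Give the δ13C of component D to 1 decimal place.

-63.5 permil

Isotope mass balance: δ_bulk = Σ fᵢ·δᵢ.
-26.6 = 0.279×(-11.1) + 0.288×(-12.9) + 0.243×(-31.8) + 0.190×δ_D
0.190·δ_D = -26.6 − (-14.540) = -12.061
δ_D = -12.061 / 0.190 = -63.48 permil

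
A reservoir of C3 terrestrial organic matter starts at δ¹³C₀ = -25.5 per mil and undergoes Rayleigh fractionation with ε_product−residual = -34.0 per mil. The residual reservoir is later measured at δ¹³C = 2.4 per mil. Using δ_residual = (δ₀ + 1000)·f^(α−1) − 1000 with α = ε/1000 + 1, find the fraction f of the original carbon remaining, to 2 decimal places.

α − 1 = ε/1000 = -0.0340
(δ_res + 1000)/(δ₀ + 1000) = (2.4 + 1000)/(-25.5 + 1000) = 1002.4/974.5 = 1.028630
f = 1.028630^(1/-0.0340) = exp(ln(1.028630)/-0.0340) = exp(0.02823/-0.0340)
f = exp(-0.8302) = 0.4359

0.44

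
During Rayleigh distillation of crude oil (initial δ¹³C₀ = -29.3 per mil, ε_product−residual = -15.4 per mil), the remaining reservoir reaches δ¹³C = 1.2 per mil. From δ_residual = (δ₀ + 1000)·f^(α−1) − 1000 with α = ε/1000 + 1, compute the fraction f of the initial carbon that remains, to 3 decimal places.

α − 1 = ε/1000 = -0.0154
(δ_res + 1000)/(δ₀ + 1000) = (1.2 + 1000)/(-29.3 + 1000) = 1001.2/970.7 = 1.031421
f = 1.031421^(1/-0.0154) = exp(ln(1.031421)/-0.0154) = exp(0.03094/-0.0154)
f = exp(-2.0089) = 0.1341

0.134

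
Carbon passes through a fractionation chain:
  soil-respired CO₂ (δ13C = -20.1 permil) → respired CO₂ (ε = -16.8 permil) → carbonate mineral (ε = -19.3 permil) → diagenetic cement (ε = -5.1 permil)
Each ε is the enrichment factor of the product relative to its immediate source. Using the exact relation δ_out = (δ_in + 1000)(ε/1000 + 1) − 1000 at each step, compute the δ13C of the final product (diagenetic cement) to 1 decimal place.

-60.0 permil

step 1: δ = (-20.10 + 1000)·(-16.8/1000 + 1) − 1000 = -36.56 permil
step 2: δ = (-36.56 + 1000)·(-19.3/1000 + 1) − 1000 = -55.16 permil
step 3: δ = (-55.16 + 1000)·(-5.1/1000 + 1) − 1000 = -59.98 permil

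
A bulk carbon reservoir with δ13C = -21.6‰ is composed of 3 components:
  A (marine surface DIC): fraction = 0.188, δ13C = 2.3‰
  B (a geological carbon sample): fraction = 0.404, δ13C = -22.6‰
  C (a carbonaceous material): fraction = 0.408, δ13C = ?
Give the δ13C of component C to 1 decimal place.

Isotope mass balance: δ_bulk = Σ fᵢ·δᵢ.
-21.6 = 0.188×(2.3) + 0.404×(-22.6) + 0.408×δ_C
0.408·δ_C = -21.6 − (-8.698) = -12.902
δ_C = -12.902 / 0.408 = -31.62‰

-31.6‰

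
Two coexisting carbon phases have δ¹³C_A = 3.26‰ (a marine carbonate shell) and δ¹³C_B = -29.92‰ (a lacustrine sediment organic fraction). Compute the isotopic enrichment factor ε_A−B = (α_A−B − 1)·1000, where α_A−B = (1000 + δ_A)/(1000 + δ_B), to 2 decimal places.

α_A−B = (1000 + 3.26) / (1000 + -29.92) = 1003.26 / 970.08 = 1.034203
ε_A−B = (1.034203 − 1) × 1000 = 34.203‰
(The approximation ε ≈ δ_A − δ_B would give 33.18‰.)

34.20‰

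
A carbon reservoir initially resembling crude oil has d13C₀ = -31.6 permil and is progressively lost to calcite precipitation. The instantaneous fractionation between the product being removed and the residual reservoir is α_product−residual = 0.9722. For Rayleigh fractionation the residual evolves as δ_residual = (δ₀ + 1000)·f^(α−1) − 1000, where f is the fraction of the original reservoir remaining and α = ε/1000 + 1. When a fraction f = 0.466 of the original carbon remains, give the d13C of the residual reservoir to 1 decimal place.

Rayleigh residual: δ_res = (δ₀ + 1000)·f^(α−1) − 1000
α − 1 = -0.02780
f^(α−1) = 0.466^(-0.02780) = 1.021454
δ_res = (-31.6 + 1000) × 1.021454 − 1000 = 989.176 − 1000 = -10.82 permil

-10.8 permil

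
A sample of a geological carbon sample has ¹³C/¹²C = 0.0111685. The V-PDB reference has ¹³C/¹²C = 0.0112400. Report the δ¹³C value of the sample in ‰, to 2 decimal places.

δ¹³C = (R_sample / R_standard − 1) × 1000
R_sample / R_standard = 0.0111685 / 0.0112400 = 0.993639
δ¹³C = (0.993639 − 1) × 1000 = -6.361‰

-6.36‰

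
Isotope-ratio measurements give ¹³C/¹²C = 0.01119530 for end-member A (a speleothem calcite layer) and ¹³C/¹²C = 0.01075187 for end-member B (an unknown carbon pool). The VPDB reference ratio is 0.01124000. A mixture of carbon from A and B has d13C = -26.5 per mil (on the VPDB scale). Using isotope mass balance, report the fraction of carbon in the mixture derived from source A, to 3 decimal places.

δ_A = (0.01119530/0.01124000 − 1)×1000 = (0.996023 − 1)×1000 = -3.977 per mil
δ_B = (0.01075187/0.01124000 − 1)×1000 = (0.956572 − 1)×1000 = -43.428 per mil
f_A = (δ_mix − δ_B)/(δ_A − δ_B) = (-26.5 − (-43.428))/(-3.977 − (-43.428))
f_A = 16.928 / 39.451 = 0.4291

0.429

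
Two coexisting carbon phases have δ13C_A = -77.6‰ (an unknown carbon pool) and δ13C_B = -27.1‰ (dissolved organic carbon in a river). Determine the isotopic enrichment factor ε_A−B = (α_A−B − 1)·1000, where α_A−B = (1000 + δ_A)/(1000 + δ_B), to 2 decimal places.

-51.91‰

α_A−B = (1000 + -77.6) / (1000 + -27.1) = 922.4 / 972.9 = 0.948093
ε_A−B = (0.948093 − 1) × 1000 = -51.907‰
(The approximation ε ≈ δ_A − δ_B would give -50.5‰.)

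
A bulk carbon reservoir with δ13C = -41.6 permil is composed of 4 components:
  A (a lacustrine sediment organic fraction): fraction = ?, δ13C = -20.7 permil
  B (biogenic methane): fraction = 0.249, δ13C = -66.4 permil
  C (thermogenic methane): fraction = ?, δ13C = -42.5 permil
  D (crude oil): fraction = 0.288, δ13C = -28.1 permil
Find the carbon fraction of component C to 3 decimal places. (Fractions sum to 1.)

0.339

Let f_C and f_A be the unknown fractions; fractions sum to 1 so f_C + f_A = 0.463.
Mass balance: Σ fᵢ·δᵢ = δ_bulk ⇒ f_C·(-42.5) + f_A·(-20.7) = -41.6 − (-24.626) = -16.974
Substitute f_A = 0.463 − f_C:
f_C·(-42.5 − -20.7) = -16.974 − 0.463×(-20.7) = -7.390
f_C = -7.390 / -21.8 = 0.3390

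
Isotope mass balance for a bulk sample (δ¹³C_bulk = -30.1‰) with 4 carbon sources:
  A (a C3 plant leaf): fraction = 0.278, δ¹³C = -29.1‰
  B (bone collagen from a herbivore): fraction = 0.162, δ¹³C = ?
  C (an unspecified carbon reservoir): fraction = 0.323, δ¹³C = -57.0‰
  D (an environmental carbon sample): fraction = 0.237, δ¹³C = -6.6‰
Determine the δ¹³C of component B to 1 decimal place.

Isotope mass balance: δ_bulk = Σ fᵢ·δᵢ.
-30.1 = 0.278×(-29.1) + 0.162×δ_B + 0.323×(-57.0) + 0.237×(-6.6)
0.162·δ_B = -30.1 − (-28.065) = -2.035
δ_B = -2.035 / 0.162 = -12.56‰

-12.6‰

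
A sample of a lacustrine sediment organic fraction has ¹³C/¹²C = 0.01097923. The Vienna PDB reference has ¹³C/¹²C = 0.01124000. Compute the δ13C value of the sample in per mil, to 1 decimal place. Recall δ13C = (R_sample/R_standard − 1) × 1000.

-23.2 per mil

δ13C = (R_sample / R_standard − 1) × 1000
R_sample / R_standard = 0.01097923 / 0.01124000 = 0.976800
δ13C = (0.976800 − 1) × 1000 = -23.20 per mil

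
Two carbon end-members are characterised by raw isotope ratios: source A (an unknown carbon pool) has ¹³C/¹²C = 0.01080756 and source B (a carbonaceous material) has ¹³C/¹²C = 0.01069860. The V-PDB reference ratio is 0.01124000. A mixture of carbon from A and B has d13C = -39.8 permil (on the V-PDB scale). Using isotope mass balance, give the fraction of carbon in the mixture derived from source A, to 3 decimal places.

0.863

δ_A = (0.01080756/0.01124000 − 1)×1000 = (0.961527 − 1)×1000 = -38.473 permil
δ_B = (0.01069860/0.01124000 − 1)×1000 = (0.951833 − 1)×1000 = -48.167 permil
f_A = (δ_mix − δ_B)/(δ_A − δ_B) = (-39.8 − (-48.167))/(-38.473 − (-48.167))
f_A = 8.367 / 9.694 = 0.8631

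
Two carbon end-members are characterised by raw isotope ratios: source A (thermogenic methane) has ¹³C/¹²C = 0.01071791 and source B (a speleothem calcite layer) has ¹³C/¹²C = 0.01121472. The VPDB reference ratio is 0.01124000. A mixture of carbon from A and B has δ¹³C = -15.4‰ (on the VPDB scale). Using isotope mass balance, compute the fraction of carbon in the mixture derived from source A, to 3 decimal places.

δ_A = (0.01071791/0.01124000 − 1)×1000 = (0.953551 − 1)×1000 = -46.449‰
δ_B = (0.01121472/0.01124000 − 1)×1000 = (0.997751 − 1)×1000 = -2.249‰
f_A = (δ_mix − δ_B)/(δ_A − δ_B) = (-15.4 − (-2.249))/(-46.449 − (-2.249))
f_A = -13.151 / -44.200 = 0.2975

0.298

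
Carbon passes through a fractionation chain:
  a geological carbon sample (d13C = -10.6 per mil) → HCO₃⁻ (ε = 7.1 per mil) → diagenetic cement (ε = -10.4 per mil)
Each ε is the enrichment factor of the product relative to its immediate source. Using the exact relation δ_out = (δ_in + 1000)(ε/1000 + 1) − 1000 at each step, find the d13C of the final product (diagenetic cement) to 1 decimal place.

step 1: δ = (-10.60 + 1000)·(7.1/1000 + 1) − 1000 = -3.58 per mil
step 2: δ = (-3.58 + 1000)·(-10.4/1000 + 1) − 1000 = -13.94 per mil

-13.9 per mil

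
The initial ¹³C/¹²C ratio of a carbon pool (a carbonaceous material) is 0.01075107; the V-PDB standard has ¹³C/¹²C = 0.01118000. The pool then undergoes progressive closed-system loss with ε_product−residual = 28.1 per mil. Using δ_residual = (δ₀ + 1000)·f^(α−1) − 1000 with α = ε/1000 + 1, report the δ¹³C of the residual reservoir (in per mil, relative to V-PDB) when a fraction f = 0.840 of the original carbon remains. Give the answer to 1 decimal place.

δ₀ = (0.01075107/0.01118000 − 1)×1000 = (0.961634 − 1)×1000 = -38.366 per mil
α − 1 = ε/1000 = 0.0281
f^(α−1) = 0.840^(0.0281) = 0.995113
δ_res = (-38.366 + 1000) × 0.995113 − 1000 = 956.934 − 1000 = -43.07 per mil

-43.1 per mil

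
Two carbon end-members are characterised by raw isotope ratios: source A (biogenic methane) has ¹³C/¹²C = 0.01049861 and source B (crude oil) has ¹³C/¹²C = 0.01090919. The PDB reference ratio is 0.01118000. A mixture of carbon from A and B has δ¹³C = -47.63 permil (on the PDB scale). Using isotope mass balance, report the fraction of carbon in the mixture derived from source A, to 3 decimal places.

δ_A = (0.01049861/0.01118000 − 1)×1000 = (0.939053 − 1)×1000 = -60.947 permil
δ_B = (0.01090919/0.01118000 − 1)×1000 = (0.975777 − 1)×1000 = -24.223 permil
f_A = (δ_mix − δ_B)/(δ_A − δ_B) = (-47.63 − (-24.223))/(-60.947 − (-24.223))
f_A = -23.407 / -36.725 = 0.6374

0.637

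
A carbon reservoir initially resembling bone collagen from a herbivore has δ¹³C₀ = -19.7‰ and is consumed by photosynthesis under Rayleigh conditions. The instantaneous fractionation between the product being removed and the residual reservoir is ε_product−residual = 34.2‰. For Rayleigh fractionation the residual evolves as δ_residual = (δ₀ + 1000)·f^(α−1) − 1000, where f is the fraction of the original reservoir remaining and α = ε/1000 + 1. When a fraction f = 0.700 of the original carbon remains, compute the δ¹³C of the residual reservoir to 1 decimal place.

-31.6‰

Rayleigh residual: δ_res = (δ₀ + 1000)·f^(α−1) − 1000
α = ε/1000 + 1 = 1.03420, so α − 1 = 0.03420
f^(α−1) = 0.700^(0.03420) = 0.987876
δ_res = (-19.7 + 1000) × 0.987876 − 1000 = 968.415 − 1000 = -31.59‰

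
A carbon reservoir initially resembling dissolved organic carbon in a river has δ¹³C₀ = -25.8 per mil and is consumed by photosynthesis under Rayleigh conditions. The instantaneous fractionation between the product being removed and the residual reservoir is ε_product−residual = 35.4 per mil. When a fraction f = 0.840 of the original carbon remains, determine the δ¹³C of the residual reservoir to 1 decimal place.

Rayleigh residual: δ_res = (δ₀ + 1000)·f^(α−1) − 1000
α = ε/1000 + 1 = 1.03540, so α − 1 = 0.03540
f^(α−1) = 0.840^(0.03540) = 0.993847
δ_res = (-25.8 + 1000) × 0.993847 − 1000 = 968.206 − 1000 = -31.79 per mil

-31.8 per mil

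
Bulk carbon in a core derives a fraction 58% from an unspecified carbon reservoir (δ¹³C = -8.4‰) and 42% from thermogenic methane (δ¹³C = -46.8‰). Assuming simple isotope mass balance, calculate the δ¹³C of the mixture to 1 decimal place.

δ_mix = f_A·δ_A + f_B·δ_B
δ_mix = 0.58 × (-8.4) + 0.42 × (-46.8)
δ_mix = -4.87 + -19.66 = -24.53‰

-24.5‰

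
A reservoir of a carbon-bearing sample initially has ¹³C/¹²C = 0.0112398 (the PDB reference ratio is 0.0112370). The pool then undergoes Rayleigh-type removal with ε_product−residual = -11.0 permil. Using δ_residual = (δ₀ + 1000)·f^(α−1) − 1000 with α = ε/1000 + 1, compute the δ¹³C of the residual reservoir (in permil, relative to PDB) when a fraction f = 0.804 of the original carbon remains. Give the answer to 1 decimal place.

2.7 permil

δ₀ = (0.0112398/0.0112370 − 1)×1000 = (1.000249 − 1)×1000 = 0.249 permil
α − 1 = ε/1000 = -0.0110
f^(α−1) = 0.804^(-0.0110) = 1.002403
δ_res = (0.249 + 1000) × 1.002403 − 1000 = 1002.652 − 1000 = 2.65 permil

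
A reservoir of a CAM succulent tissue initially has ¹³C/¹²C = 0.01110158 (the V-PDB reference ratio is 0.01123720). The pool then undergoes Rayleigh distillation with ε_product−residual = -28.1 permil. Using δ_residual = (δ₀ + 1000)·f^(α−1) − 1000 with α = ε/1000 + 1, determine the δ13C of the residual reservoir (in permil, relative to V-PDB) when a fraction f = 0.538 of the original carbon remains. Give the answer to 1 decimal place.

δ₀ = (0.01110158/0.01123720 − 1)×1000 = (0.987931 − 1)×1000 = -12.069 permil
α − 1 = ε/1000 = -0.0281
f^(α−1) = 0.538^(-0.0281) = 1.017572
δ_res = (-12.069 + 1000) × 1.017572 − 1000 = 1005.291 − 1000 = 5.29 permil

5.3 permil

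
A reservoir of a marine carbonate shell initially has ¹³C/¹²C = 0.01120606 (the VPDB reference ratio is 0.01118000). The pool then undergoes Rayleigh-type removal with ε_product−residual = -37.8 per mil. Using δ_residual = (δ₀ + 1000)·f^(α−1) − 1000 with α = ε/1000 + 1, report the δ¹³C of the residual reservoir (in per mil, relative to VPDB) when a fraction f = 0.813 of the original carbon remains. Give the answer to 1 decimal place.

δ₀ = (0.01120606/0.01118000 − 1)×1000 = (1.002331 − 1)×1000 = 2.331 per mil
α − 1 = ε/1000 = -0.0378
f^(α−1) = 0.813^(-0.0378) = 1.007856
δ_res = (2.331 + 1000) × 1.007856 − 1000 = 1010.205 − 1000 = 10.21 per mil

10.2 per mil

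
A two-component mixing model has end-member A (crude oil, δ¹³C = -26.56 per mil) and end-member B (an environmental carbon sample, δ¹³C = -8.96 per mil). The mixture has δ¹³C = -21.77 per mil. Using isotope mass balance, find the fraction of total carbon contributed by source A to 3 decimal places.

δ_mix = f_A·δ_A + (1 − f_A)·δ_B  ⇒  f_A = (δ_mix − δ_B)/(δ_A − δ_B)
f_A = (-21.77 − (-8.96)) / (-26.56 − (-8.96))
f_A = -12.81 / -17.60 = 0.7278

0.728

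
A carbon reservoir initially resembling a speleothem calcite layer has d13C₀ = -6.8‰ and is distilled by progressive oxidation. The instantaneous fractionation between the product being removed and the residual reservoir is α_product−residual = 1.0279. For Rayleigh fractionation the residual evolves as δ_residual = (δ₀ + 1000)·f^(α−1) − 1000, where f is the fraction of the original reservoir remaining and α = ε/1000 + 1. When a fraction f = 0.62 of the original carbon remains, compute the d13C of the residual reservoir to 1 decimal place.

Rayleigh residual: δ_res = (δ₀ + 1000)·f^(α−1) − 1000
α − 1 = 0.02790
f^(α−1) = 0.62^(0.02790) = 0.986751
δ_res = (-6.8 + 1000) × 0.986751 − 1000 = 980.041 − 1000 = -19.96‰

-20.0‰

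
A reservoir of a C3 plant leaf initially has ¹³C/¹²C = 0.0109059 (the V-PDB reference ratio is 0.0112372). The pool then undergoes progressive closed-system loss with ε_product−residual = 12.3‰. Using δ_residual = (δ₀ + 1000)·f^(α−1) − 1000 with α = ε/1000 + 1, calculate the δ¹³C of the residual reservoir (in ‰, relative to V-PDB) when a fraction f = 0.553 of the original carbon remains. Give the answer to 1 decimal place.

-36.5‰

δ₀ = (0.0109059/0.0112372 − 1)×1000 = (0.970518 − 1)×1000 = -29.482‰
α − 1 = ε/1000 = 0.0123
f^(α−1) = 0.553^(0.0123) = 0.992740
δ_res = (-29.482 + 1000) × 0.992740 − 1000 = 963.472 − 1000 = -36.53‰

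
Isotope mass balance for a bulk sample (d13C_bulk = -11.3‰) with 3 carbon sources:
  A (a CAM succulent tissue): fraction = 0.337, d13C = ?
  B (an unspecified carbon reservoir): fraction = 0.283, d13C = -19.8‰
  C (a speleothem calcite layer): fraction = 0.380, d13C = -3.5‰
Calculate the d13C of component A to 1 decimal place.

-13.0‰

Isotope mass balance: δ_bulk = Σ fᵢ·δᵢ.
-11.3 = 0.337×δ_A + 0.283×(-19.8) + 0.380×(-3.5)
0.337·δ_A = -11.3 − (-6.933) = -4.367
δ_A = -4.367 / 0.337 = -12.96‰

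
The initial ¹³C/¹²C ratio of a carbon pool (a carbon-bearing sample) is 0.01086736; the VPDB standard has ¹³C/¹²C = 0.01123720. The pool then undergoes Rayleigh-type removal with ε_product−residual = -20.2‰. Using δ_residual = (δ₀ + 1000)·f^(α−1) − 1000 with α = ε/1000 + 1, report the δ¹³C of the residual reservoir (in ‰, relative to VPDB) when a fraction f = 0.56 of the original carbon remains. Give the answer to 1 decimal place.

δ₀ = (0.01086736/0.01123720 − 1)×1000 = (0.967088 − 1)×1000 = -32.912‰
α − 1 = ε/1000 = -0.0202
f^(α−1) = 0.56^(-0.0202) = 1.011781
δ_res = (-32.912 + 1000) × 1.011781 − 1000 = 978.481 − 1000 = -21.52‰

-21.5‰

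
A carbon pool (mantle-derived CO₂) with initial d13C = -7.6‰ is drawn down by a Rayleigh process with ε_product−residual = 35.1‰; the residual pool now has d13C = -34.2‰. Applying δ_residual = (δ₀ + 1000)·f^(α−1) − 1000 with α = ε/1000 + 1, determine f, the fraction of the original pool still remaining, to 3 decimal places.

α − 1 = ε/1000 = 0.0351
(δ_res + 1000)/(δ₀ + 1000) = (-34.2 + 1000)/(-7.6 + 1000) = 965.8/992.4 = 0.973196
f = 0.973196^(1/0.0351) = exp(ln(0.973196)/0.0351) = exp(-0.02717/0.0351)
f = exp(-0.7741) = 0.4611

0.461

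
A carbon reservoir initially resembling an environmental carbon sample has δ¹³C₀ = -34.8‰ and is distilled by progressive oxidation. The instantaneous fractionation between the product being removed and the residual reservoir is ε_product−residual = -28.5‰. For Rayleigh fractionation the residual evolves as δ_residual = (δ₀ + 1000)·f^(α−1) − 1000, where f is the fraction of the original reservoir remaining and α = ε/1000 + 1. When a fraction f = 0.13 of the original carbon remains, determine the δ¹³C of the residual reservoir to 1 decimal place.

23.0‰

Rayleigh residual: δ_res = (δ₀ + 1000)·f^(α−1) − 1000
α = ε/1000 + 1 = 0.97150, so α − 1 = -0.02850
f^(α−1) = 0.13^(-0.02850) = 1.059870
δ_res = (-34.8 + 1000) × 1.059870 − 1000 = 1022.987 − 1000 = 22.99‰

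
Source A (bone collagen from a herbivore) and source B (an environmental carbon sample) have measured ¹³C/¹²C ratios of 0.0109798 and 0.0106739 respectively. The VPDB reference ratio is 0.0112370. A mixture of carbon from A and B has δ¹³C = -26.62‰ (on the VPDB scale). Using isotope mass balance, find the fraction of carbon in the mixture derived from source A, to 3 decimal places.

0.863

δ_A = (0.0109798/0.0112370 − 1)×1000 = (0.977111 − 1)×1000 = -22.889‰
δ_B = (0.0106739/0.0112370 − 1)×1000 = (0.949889 − 1)×1000 = -50.111‰
f_A = (δ_mix − δ_B)/(δ_A − δ_B) = (-26.62 − (-50.111))/(-22.889 − (-50.111))
f_A = 23.491 / 27.223 = 0.8629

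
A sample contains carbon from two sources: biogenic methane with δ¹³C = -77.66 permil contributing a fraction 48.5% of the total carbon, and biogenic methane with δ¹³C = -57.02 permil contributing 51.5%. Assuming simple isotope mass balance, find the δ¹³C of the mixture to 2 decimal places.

δ_mix = f_A·δ_A + f_B·δ_B
δ_mix = 0.485 × (-77.66) + 0.515 × (-57.02)
δ_mix = -37.665 + -29.365 = -67.030 permil

-67.03 permil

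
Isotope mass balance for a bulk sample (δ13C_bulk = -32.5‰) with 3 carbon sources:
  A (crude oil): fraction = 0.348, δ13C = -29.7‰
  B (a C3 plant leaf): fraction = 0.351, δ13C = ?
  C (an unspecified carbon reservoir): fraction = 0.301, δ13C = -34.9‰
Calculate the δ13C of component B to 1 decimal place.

-33.2‰

Isotope mass balance: δ_bulk = Σ fᵢ·δᵢ.
-32.5 = 0.348×(-29.7) + 0.351×δ_B + 0.301×(-34.9)
0.351·δ_B = -32.5 − (-20.840) = -11.660
δ_B = -11.660 / 0.351 = -33.22‰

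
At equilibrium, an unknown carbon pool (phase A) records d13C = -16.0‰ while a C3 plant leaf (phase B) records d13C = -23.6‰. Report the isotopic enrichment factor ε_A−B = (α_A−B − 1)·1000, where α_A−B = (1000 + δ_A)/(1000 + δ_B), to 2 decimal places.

α_A−B = (1000 + -16.0) / (1000 + -23.6) = 984.0 / 976.4 = 1.007784
ε_A−B = (1.007784 − 1) × 1000 = 7.784‰
(The approximation ε ≈ δ_A − δ_B would give 7.6‰.)

7.78‰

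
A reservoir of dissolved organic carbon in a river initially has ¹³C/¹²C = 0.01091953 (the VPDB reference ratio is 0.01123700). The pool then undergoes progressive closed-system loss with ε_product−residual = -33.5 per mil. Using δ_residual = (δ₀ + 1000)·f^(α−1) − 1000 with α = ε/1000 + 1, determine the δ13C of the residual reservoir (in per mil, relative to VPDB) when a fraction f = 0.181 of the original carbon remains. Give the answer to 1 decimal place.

29.0 per mil

δ₀ = (0.01091953/0.01123700 − 1)×1000 = (0.971748 − 1)×1000 = -28.252 per mil
α − 1 = ε/1000 = -0.0335
f^(α−1) = 0.181^(-0.0335) = 1.058931
δ_res = (-28.252 + 1000) × 1.058931 − 1000 = 1029.014 − 1000 = 29.01 per mil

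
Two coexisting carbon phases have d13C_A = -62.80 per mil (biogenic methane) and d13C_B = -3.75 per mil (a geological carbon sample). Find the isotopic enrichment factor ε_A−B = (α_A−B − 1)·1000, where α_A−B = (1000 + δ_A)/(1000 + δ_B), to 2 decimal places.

-59.27 per mil

α_A−B = (1000 + -62.80) / (1000 + -3.75) = 937.20 / 996.25 = 0.940728
ε_A−B = (0.940728 − 1) × 1000 = -59.272 per mil
(The approximation ε ≈ δ_A − δ_B would give -59.05 per mil.)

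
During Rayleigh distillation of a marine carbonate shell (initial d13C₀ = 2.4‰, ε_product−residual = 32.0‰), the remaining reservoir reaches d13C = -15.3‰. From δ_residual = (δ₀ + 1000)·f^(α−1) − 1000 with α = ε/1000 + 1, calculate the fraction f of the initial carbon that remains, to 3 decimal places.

α − 1 = ε/1000 = 0.0320
(δ_res + 1000)/(δ₀ + 1000) = (-15.3 + 1000)/(2.4 + 1000) = 984.7/1002.4 = 0.982342
f = 0.982342^(1/0.0320) = exp(ln(0.982342)/0.0320) = exp(-0.01782/0.0320)
f = exp(-0.5567) = 0.5731

0.573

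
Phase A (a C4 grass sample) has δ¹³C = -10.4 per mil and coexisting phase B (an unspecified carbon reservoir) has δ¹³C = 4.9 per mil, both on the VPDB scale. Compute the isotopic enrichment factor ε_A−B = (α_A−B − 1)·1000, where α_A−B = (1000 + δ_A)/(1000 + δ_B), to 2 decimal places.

α_A−B = (1000 + -10.4) / (1000 + 4.9) = 989.6 / 1004.9 = 0.984775
ε_A−B = (0.984775 − 1) × 1000 = -15.225 per mil
(The approximation ε ≈ δ_A − δ_B would give -15.3 per mil.)

-15.23 per mil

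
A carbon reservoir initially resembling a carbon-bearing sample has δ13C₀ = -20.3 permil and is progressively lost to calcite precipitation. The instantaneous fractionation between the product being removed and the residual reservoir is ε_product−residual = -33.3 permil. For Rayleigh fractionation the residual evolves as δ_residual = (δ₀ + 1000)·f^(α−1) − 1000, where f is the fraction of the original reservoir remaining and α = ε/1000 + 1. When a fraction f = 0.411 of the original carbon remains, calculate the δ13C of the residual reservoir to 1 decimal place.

9.1 permil

Rayleigh residual: δ_res = (δ₀ + 1000)·f^(α−1) − 1000
α = ε/1000 + 1 = 0.96670, so α − 1 = -0.03330
f^(α−1) = 0.411^(-0.03330) = 1.030052
δ_res = (-20.3 + 1000) × 1.030052 − 1000 = 1009.142 − 1000 = 9.14 permil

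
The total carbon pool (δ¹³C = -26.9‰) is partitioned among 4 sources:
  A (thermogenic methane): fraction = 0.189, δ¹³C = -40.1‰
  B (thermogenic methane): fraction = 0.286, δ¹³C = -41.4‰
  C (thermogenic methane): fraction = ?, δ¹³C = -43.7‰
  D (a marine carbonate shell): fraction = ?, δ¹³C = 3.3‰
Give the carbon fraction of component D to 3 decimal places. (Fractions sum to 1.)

0.329

Let f_D and f_C be the unknown fractions; fractions sum to 1 so f_D + f_C = 0.525.
Mass balance: Σ fᵢ·δᵢ = δ_bulk ⇒ f_D·(3.3) + f_C·(-43.7) = -26.9 − (-19.419) = -7.481
Substitute f_C = 0.525 − f_D:
f_D·(3.3 − -43.7) = -7.481 − 0.525×(-43.7) = 15.462
f_D = 15.462 / 47.0 = 0.3290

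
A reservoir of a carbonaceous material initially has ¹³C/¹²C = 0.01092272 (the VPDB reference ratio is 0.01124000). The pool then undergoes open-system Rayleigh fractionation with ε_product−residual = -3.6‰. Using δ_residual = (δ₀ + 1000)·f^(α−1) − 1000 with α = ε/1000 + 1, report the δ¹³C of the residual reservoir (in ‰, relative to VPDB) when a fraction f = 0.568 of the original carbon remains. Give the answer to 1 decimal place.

δ₀ = (0.01092272/0.01124000 − 1)×1000 = (0.971772 − 1)×1000 = -28.228‰
α − 1 = ε/1000 = -0.0036
f^(α−1) = 0.568^(-0.0036) = 1.002038
δ_res = (-28.228 + 1000) × 1.002038 − 1000 = 973.753 − 1000 = -26.25‰

-26.2‰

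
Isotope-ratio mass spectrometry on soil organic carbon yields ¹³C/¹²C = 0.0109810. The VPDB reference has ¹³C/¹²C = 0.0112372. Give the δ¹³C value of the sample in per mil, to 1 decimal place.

-22.8 per mil

δ¹³C = (R_sample / R_standard − 1) × 1000
R_sample / R_standard = 0.0109810 / 0.0112372 = 0.977201
δ¹³C = (0.977201 − 1) × 1000 = -22.80 per mil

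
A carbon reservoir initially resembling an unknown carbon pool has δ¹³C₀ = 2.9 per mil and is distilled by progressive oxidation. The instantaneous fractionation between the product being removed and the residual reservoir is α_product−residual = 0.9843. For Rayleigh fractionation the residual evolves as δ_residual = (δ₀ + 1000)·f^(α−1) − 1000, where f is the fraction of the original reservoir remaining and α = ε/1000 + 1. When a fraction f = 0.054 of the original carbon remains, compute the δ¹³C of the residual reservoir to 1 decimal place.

Rayleigh residual: δ_res = (δ₀ + 1000)·f^(α−1) − 1000
α − 1 = -0.01570
f^(α−1) = 0.054^(-0.01570) = 1.046891
δ_res = (2.9 + 1000) × 1.046891 − 1000 = 1049.927 − 1000 = 49.93 per mil

49.9 per mil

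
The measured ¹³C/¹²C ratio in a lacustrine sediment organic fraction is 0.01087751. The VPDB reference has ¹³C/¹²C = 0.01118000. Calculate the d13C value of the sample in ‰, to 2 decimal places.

-27.06‰

d13C = (R_sample / R_standard − 1) × 1000
R_sample / R_standard = 0.01087751 / 0.01118000 = 0.972944
d13C = (0.972944 − 1) × 1000 = -27.056‰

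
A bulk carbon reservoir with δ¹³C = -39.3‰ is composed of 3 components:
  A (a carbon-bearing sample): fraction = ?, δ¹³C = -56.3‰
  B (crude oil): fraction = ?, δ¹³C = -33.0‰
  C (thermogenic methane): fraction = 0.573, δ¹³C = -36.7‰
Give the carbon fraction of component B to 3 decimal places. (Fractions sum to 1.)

Let f_B and f_A be the unknown fractions; fractions sum to 1 so f_B + f_A = 0.427.
Mass balance: Σ fᵢ·δᵢ = δ_bulk ⇒ f_B·(-33.0) + f_A·(-56.3) = -39.3 − (-21.029) = -18.271
Substitute f_A = 0.427 − f_B:
f_B·(-33.0 − -56.3) = -18.271 − 0.427×(-56.3) = 5.769
f_B = 5.769 / 23.3 = 0.2476

0.248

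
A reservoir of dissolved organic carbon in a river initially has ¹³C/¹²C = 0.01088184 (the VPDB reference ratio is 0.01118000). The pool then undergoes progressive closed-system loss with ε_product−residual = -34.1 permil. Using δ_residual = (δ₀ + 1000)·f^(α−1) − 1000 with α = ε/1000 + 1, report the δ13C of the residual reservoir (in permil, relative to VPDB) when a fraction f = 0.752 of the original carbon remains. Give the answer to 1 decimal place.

-17.2 permil

δ₀ = (0.01088184/0.01118000 − 1)×1000 = (0.973331 − 1)×1000 = -26.669 permil
α − 1 = ε/1000 = -0.0341
f^(α−1) = 0.752^(-0.0341) = 1.009767
δ_res = (-26.669 + 1000) × 1.009767 − 1000 = 982.837 − 1000 = -17.16 permil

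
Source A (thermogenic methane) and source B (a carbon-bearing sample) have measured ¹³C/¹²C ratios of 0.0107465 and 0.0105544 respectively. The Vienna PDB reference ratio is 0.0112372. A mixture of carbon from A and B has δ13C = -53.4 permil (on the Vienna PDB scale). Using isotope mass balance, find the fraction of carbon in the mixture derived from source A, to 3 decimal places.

δ_A = (0.0107465/0.0112372 − 1)×1000 = (0.956333 − 1)×1000 = -43.667 permil
δ_B = (0.0105544/0.0112372 − 1)×1000 = (0.939238 − 1)×1000 = -60.762 permil
f_A = (δ_mix − δ_B)/(δ_A − δ_B) = (-53.4 − (-60.762))/(-43.667 − (-60.762))
f_A = 7.362 / 17.095 = 0.4307

0.431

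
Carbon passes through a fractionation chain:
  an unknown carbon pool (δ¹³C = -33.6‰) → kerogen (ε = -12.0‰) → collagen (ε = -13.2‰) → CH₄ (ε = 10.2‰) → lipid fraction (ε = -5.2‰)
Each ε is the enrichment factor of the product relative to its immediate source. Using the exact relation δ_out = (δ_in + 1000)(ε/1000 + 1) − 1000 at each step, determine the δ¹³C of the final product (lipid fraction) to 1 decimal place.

-53.1‰

step 1: δ = (-33.60 + 1000)·(-12.0/1000 + 1) − 1000 = -45.20‰
step 2: δ = (-45.20 + 1000)·(-13.2/1000 + 1) − 1000 = -57.80‰
step 3: δ = (-57.80 + 1000)·(10.2/1000 + 1) − 1000 = -48.19‰
step 4: δ = (-48.19 + 1000)·(-5.2/1000 + 1) − 1000 = -53.14‰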